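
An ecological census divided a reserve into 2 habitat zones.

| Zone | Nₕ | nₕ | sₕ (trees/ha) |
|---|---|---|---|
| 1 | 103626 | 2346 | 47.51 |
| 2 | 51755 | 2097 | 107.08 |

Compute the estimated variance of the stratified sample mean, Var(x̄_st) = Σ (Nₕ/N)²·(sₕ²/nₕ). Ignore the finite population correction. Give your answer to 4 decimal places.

1.0346

N = 155381. Term for each stratum: Wₕ²sₕ²/nₕ.
Var(x̄_st) = 0.4279408 + 0.6066345 = 1.0345753 → 1.0346.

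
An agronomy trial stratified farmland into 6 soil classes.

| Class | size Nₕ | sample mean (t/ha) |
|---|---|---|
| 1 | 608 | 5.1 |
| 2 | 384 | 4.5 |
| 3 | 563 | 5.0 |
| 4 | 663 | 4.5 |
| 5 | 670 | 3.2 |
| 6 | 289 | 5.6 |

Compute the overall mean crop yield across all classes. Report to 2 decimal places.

x̄_st = (Σ Nₕx̄ₕ) / (Σ Nₕ) = (608·5.1 + 384·4.5 + 563·5.0 + 663·4.5 + 670·3.2 + 289·5.6) / 3177
= 14389.7 / 3177 = 4.5293... → 4.53.

4.53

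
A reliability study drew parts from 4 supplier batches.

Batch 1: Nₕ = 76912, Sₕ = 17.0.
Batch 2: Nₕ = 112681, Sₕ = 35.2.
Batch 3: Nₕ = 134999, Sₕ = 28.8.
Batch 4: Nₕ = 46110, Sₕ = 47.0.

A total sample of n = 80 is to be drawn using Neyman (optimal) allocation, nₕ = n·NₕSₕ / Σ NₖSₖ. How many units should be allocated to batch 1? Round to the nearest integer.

Σ NₕSₕ = 76912·17.0 + 112681·35.2 + 134999·28.8 + 46110·47.0 = 11329016.4.
Share for 1: 1307504/11329016.4 = 0.11541.
n_1 = 80 × 0.11541 = 9.233... → 9.

9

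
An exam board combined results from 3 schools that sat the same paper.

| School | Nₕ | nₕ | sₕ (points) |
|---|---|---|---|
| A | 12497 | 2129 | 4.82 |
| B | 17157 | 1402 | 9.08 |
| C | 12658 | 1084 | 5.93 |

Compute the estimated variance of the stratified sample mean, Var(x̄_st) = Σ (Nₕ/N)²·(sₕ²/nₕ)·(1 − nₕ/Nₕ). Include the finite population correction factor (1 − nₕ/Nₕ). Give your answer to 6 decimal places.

N = 42312; Wₕ = Nₕ/N.
school A: (12497/42312)²·4.82²/2129·(1 − 2129/12497) = 0.000789754
school B: (17157/42312)²·9.08²/1402·(1 − 1402/17157) = 0.008878842
school C: (12658/42312)²·5.93²/1084·(1 − 1084/12658) = 0.002654615
Sum = 0.012323212 → 0.012323.

0.012323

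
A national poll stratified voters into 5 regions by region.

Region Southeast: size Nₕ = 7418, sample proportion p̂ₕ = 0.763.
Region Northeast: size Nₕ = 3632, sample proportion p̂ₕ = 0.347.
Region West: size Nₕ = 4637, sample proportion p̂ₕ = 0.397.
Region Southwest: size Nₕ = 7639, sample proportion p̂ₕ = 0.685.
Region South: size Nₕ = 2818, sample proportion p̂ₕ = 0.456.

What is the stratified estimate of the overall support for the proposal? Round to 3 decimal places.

0.584

Wₕ = Nₕ/N with N = 26144: 0.2837, 0.1389, 0.1774, 0.2922, 0.1078.
p̂_st = 0.2837·0.763 + 0.1389·0.347 + 0.1774·0.397 + 0.2922·0.685 + 0.1078·0.456 ≈ 0.58441... → 0.584.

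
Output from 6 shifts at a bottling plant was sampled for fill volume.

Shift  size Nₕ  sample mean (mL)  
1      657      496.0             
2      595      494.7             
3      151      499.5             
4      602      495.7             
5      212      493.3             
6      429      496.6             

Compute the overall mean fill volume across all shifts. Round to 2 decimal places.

N = 657 + 595 + 151 + 602 + 212 + 429 = 2646.
Overall mean = Σ (Nₕ/N)·x̄ₕ — weight by population share, not a simple average.
Σ Nₕx̄ₕ = 657·496.0 + 595·494.7 + 151·499.5 + 602·495.7 + 212·493.3 + 429·496.6 = 325872 + 294346.5 + 75424.5 + 298411.4 + 104579.6 + 213041.4 = 1311675.4.
Divide by N: 1311675.4 / 2646 = 495.7201... → 495.72.

495.72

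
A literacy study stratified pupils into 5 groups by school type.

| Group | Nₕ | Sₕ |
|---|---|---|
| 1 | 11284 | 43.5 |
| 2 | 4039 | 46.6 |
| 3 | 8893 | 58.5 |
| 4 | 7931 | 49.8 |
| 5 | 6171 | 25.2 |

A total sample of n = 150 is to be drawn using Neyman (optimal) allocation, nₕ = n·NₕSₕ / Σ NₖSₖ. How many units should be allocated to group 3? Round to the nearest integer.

Σ NₕSₕ = 11284·43.5 + 4039·46.6 + 8893·58.5 + 7931·49.8 + 6171·25.2 = 1749784.9.
Share for 3: 520240.5/1749784.9 = 0.29732.
n_3 = 150 × 0.29732 = 44.598... → 45.

45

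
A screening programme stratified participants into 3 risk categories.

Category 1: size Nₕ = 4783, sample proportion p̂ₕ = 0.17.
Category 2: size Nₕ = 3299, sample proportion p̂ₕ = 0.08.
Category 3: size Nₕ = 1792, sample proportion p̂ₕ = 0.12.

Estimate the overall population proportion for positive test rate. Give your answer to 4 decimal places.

N = 4783 + 3299 + 1792 = 9874.
Overall proportion = Σ (Nₕ/N)·p̂ₕ.
Σ Nₕp̂ₕ = 813.11 + 263.92 + 215.04 = 1292.07.
1292.07 / 9874 = 0.130856... → 0.1309.

0.1309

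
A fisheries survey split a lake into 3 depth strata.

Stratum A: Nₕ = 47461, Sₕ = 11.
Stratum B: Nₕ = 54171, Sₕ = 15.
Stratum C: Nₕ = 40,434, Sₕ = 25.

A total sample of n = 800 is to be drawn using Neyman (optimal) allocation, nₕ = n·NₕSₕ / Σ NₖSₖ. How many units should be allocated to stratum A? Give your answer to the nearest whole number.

A: NₕSₕ = 47461·11 = 522071
B: NₕSₕ = 54171·15 = 812565
C: NₕSₕ = 40434·25 = 1010850
Σ NₕSₕ = 2345486.
n_A = 800·522071/2345486 = 178.068... → 178.

178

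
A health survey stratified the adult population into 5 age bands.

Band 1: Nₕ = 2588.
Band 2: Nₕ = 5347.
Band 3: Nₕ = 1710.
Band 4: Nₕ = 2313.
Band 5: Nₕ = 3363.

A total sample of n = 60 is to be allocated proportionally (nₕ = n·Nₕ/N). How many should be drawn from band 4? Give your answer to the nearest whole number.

N = 2588 + 5347 + 1710 + 2313 + 3363 = 15321.
n_4 = 60·2313/15321 = 9.058... → 9.

9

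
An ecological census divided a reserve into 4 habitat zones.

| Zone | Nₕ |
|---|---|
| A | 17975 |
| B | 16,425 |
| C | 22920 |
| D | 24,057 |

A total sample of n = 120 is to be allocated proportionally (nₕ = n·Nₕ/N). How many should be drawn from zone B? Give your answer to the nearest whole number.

N = 17975 + 16425 + 22920 + 24057 = 81377.
n_B = 120·16425/81377 = 24.221... → 24.

24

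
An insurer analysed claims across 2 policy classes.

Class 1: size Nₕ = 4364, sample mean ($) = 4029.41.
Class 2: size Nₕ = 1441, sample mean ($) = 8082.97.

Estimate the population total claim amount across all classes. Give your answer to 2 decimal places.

29231905.01

1: 4364·4029.41 = 17584345.24
2: 1441·8082.97 = 11647559.77
τ̂ = Σ Nₕx̄ₕ = 29231905.01.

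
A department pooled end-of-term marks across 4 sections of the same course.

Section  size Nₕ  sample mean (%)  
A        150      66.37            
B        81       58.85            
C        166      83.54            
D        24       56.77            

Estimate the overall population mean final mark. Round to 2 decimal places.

71.15

x̄_st = (Σ Nₕx̄ₕ) / (Σ Nₕ) = (150·66.37 + 81·58.85 + 166·83.54 + 24·56.77) / 421
= 29952.47 / 421 = 71.1460... → 71.15.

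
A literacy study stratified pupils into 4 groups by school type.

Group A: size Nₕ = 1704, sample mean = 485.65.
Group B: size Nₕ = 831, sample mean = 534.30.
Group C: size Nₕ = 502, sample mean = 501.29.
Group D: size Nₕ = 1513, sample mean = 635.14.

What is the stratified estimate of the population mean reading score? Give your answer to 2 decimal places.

545.97

N = 1704 + 831 + 502 + 1513 = 4550.
The stratified mean weights each stratum mean by its population share Nₕ/N.
Σ Nₕx̄ₕ = 1704·485.65 + 831·534.30 + 502·501.29 + 1513·635.14 = 827547.6 + 444003.3 + 251647.58 + 960966.82 = 2484165.3.
Divide by N: 2484165.3 / 4550 = 545.9704... → 545.97.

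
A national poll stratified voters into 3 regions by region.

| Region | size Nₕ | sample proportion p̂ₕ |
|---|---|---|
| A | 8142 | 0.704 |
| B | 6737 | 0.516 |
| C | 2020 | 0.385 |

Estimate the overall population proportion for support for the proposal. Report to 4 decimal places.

Wₕ = Nₕ/N with N = 16899: 0.4818, 0.3987, 0.1195.
p̂_st = 0.4818·0.704 + 0.3987·0.516 + 0.1195·0.385 ≈ 0.590920... → 0.5909.

0.5909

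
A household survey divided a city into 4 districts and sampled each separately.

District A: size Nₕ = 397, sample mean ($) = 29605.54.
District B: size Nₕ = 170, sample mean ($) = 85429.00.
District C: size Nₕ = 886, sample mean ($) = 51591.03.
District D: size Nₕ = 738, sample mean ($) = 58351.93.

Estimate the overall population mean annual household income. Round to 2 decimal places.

N = 2191; weights Wₕ = Nₕ/N = (0.1812, 0.0776, 0.4044, 0.3368).
x̄_st = Σ Wₕ·x̄ₕ = 0.1812·29605.54 + 0.0776·85429.00 + 0.4044·51591.03 + 0.3368·58351.93 ≈ 52510.1352...
→ 52510.14.

52510.14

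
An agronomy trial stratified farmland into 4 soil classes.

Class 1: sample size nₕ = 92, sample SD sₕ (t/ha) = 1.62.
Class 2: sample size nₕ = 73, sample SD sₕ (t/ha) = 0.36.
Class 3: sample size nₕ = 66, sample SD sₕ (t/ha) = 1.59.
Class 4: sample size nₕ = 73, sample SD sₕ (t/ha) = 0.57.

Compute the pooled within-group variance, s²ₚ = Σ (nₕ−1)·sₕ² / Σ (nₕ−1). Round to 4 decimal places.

1.4529

Degrees of freedom: 91 + 72 + 65 + 72 = 300.
Σ(nₕ−1)sₕ² = 91·2.6244 + 72·0.1296 + 65·2.5281 + 72·0.3249 = 435.8709.
s²ₚ = 435.8709 / 300 = 1.452903 → 1.4529.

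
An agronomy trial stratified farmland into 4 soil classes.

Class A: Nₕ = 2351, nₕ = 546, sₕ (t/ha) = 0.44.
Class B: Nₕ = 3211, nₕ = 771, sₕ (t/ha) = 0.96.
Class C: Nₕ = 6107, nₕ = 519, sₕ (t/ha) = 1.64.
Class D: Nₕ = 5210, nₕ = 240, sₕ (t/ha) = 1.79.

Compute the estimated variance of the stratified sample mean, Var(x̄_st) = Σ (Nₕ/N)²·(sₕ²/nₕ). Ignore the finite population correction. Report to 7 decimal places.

0.0020005

N = 16879. Term for each stratum: Wₕ²sₕ²/nₕ.
Var(x̄_st) = 0.0000068790 + 0.0000432589 + 0.0006783952 + 0.0012719699 = 0.0020005030 → 0.0020005.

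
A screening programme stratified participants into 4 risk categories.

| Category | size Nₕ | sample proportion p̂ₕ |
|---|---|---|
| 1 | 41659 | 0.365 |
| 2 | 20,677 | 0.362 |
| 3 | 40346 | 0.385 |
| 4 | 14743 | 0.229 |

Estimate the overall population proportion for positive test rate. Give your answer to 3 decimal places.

0.354

Wₕ = Nₕ/N with N = 117425: 0.3548, 0.1761, 0.3436, 0.1256.
p̂_st = 0.3548·0.365 + 0.1761·0.362 + 0.3436·0.385 + 0.1256·0.229 ≈ 0.35427... → 0.354.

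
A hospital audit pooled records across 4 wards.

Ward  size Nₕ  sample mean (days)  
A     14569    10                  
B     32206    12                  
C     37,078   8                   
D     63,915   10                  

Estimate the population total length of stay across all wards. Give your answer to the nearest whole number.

A: 14569·10 = 145690
B: 32206·12 = 386472
C: 37078·8 = 296624
D: 63915·10 = 639150
τ̂ = Σ Nₕx̄ₕ = 1467936.

1467936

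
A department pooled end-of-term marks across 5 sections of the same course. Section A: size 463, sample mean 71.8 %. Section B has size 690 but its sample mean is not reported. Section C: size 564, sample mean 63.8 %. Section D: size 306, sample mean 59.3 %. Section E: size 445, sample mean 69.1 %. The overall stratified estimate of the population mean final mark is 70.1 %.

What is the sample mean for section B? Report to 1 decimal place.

79.5

Σ Nₕx̄ₕ = N·μ, so 690·x̄_B = 2468·70.1 − (463·71.8 + 564·63.8 + 306·59.3 + 445·69.1).
= 173006.8 − 118121.9 = 54884.9.
x̄_B = 54884.9 / 690 = 79.543... → 79.5.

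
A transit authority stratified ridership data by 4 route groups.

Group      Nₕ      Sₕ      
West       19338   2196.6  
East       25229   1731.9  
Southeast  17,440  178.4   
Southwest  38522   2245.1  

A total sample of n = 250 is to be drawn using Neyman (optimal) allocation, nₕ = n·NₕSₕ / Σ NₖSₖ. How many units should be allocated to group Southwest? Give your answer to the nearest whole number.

123

Σ NₕSₕ = 19338·2196.6 + 25229·1731.9 + 17440·178.4 + 38522·2245.1 = 175768994.1.
Share for Southwest: 86485742.2/175768994.1 = 0.49204.
n_Southwest = 250 × 0.49204 = 123.011... → 123.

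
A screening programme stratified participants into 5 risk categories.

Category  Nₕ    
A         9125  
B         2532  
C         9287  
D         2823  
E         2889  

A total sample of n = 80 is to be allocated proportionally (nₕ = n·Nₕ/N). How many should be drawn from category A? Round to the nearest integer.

27

N = 9125 + 2532 + 9287 + 2823 + 2889 = 26656.
n_A = 80·9125/26656 = 27.386... → 27.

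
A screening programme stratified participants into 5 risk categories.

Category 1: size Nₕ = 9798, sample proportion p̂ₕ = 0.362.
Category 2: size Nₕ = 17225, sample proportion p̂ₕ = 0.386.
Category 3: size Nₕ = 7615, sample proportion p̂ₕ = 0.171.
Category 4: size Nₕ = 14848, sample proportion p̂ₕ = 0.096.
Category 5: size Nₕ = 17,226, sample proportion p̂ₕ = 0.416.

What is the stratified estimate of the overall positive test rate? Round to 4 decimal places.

N = 9798 + 17225 + 7615 + 14848 + 17226 = 66712.
Overall proportion = Σ (Nₕ/N)·p̂ₕ.
Σ Nₕp̂ₕ = 3546.876 + 6648.85 + 1302.165 + 1425.408 + 7166.016 = 20089.315.
20089.315 / 66712 = 0.301135... → 0.3011.

0.3011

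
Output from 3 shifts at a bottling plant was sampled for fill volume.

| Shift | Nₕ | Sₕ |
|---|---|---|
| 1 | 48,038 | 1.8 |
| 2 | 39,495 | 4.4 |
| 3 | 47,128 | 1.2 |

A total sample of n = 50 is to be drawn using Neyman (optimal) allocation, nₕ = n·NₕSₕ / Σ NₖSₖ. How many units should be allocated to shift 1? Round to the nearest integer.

14

1: NₕSₕ = 48038·1.8 = 86468.4
2: NₕSₕ = 39495·4.4 = 173778
3: NₕSₕ = 47128·1.2 = 56553.6
Σ NₕSₕ = 316800.
n_1 = 50·86468.4/316800 = 13.647... → 14.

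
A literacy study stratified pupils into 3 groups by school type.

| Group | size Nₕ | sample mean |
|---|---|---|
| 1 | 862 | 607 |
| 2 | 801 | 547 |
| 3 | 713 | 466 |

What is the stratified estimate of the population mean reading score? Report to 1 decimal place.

N = 2376; weights Wₕ = Nₕ/N = (0.3628, 0.3371, 0.3001).
x̄_st = Σ Wₕ·x̄ₕ = 0.3628·607 + 0.3371·547 + 0.3001·466 ≈ 544.461...
→ 544.5.

544.5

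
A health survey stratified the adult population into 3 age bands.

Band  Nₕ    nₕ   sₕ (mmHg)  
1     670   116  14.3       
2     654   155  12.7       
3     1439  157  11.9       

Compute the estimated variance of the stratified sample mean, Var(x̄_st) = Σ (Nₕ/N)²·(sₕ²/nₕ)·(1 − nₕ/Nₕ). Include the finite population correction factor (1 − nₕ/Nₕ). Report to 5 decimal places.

N = 2763; Wₕ = Nₕ/N.
band 1: (670/2763)²·14.3²/116·(1 − 116/670) = 0.08571106
band 2: (654/2763)²·12.7²/155·(1 − 155/654) = 0.04448282
band 3: (1439/2763)²·11.9²/157·(1 − 157/1439) = 0.21796227
Sum = 0.34815615 → 0.34816.

0.34816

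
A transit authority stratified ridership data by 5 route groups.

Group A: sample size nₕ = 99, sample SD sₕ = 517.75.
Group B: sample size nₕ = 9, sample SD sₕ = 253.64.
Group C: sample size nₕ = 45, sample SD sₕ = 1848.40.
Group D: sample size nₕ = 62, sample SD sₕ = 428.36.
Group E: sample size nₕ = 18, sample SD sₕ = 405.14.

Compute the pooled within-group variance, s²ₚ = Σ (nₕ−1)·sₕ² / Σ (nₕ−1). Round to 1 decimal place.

Degrees of freedom: 98 + 8 + 44 + 61 + 17 = 228.
Σ(nₕ−1)sₕ² = 98·268065.0625 + 8·64333.2496 + 44·3416582.56 + 61·183492.2896 + 17·164138.4196 = 191098057.5606.
s²ₚ = 191098057.5606 / 228 = 838149.375... → 838149.4.

838149.4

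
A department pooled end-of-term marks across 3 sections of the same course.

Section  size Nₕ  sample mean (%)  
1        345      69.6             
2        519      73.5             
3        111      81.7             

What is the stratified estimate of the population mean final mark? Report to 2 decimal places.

N = 975; weights Wₕ = Nₕ/N = (0.3538, 0.5323, 0.1138).
x̄_st = Σ Wₕ·x̄ₕ = 0.3538·69.6 + 0.5323·73.5 + 0.1138·81.7 ≈ 73.0535...
→ 73.05.

73.05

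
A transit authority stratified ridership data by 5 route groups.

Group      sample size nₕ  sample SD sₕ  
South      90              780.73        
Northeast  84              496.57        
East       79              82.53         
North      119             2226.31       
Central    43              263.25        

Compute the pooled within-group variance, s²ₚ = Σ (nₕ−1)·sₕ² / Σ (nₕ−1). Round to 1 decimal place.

South: (90−1)·780.73² = 89·609539.3329 = 54249000.6281
Northeast: (84−1)·496.57² = 83·246581.7649 = 20466286.4867
East: (79−1)·82.53² = 78·6811.2009 = 531273.6702
North: (119−1)·2226.31² = 118·4956456.2161 = 584861833.4998
Central: (43−1)·263.25² = 42·69300.5625 = 2910623.625
Numerator = 663019017.9098; denominator = Σ(nₕ−1) = 410.
s²ₚ = 663019017.9098/410 = 1617119.556... → 1617119.6.

1617119.6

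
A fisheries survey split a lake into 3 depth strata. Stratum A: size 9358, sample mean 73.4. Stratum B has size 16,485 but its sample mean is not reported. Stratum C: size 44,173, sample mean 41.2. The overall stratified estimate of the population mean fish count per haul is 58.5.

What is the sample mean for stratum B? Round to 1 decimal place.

96.4

N = 9358 + 16485 + 44173 = 70016.
Overall total = μ·N = 58.5·70016 = 4095936.
Subtract the known strata: 9358·73.4 + 44173·41.2 = 2506804.8.
Remaining total for stratum B: 4095936 − 2506804.8 = 1589131.2.
Divide by its size: 1589131.2 / 16485 = 96.399... → 96.4.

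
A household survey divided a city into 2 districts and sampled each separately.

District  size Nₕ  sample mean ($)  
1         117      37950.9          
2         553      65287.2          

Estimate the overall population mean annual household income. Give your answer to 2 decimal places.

60513.55

x̄_st = (Σ Nₕx̄ₕ) / (Σ Nₕ) = (117·37950.9 + 553·65287.2) / 670
= 40544076.9 / 670 = 60513.5476... → 60513.55.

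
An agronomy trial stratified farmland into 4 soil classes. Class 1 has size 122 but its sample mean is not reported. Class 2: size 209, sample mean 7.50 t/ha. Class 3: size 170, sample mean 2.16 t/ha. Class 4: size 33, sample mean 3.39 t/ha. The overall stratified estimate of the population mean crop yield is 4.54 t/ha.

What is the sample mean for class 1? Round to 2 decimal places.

N = 122 + 209 + 170 + 33 = 534.
Overall total = μ·N = 4.54·534 = 2424.36.
Subtract the known strata: 209·7.50 + 170·2.16 + 33·3.39 = 2046.57.
Remaining total for class 1: 2424.36 − 2046.57 = 377.79.
Divide by its size: 377.79 / 122 = 3.0966... → 3.10.

3.10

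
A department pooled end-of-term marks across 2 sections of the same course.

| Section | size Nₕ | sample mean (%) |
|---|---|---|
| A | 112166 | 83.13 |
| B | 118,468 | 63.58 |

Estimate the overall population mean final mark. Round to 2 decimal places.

N = 112166 + 118468 = 230634.
Weight each subgroup mean by Nₕ/N and sum.
Σ Nₕx̄ₕ = 112166·83.13 + 118468·63.58 = 9324359.58 + 7532195.44 = 16856555.02.
Divide by N: 16856555.02 / 230634 = 73.0879... → 73.09.

73.09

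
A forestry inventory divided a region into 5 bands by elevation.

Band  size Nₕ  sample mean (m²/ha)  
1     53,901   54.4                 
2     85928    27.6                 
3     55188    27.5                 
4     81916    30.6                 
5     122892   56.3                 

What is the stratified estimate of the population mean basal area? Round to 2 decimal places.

40.64

N = 399825; weights Wₕ = Nₕ/N = (0.1348, 0.2149, 0.1380, 0.2049, 0.3074).
x̄_st = Σ Wₕ·x̄ₕ = 0.1348·54.4 + 0.2149·27.6 + 0.1380·27.5 + 0.2049·30.6 + 0.3074·56.3 ≈ 40.6351...
→ 40.64.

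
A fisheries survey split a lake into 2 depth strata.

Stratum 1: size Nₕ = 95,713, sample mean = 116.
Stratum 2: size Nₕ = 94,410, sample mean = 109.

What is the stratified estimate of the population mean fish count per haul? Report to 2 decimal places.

112.52

x̄_st = (Σ Nₕx̄ₕ) / (Σ Nₕ) = (95713·116 + 94410·109) / 190123
= 21393398 / 190123 = 112.5240... → 112.52.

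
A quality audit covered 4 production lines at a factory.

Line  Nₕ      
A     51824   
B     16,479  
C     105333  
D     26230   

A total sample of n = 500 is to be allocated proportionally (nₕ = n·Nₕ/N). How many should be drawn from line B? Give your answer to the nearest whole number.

Share of line B = 16479/199866 = 0.08245.
Allocate 500 × 0.08245 = 41.225... → 41.

41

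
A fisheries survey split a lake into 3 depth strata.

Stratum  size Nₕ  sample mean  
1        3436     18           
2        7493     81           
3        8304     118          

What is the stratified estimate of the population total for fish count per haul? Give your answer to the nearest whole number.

1: 3436·18 = 61848
2: 7493·81 = 606933
3: 8304·118 = 979872
τ̂ = Σ Nₕx̄ₕ = 1648653.

1648653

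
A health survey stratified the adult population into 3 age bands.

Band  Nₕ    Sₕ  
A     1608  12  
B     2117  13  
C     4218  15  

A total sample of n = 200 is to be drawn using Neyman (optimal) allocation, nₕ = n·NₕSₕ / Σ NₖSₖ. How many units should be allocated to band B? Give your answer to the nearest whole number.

A: NₕSₕ = 1608·12 = 19296
B: NₕSₕ = 2117·13 = 27521
C: NₕSₕ = 4218·15 = 63270
Σ NₕSₕ = 110087.
n_B = 200·27521/110087 = 49.999... → 50.

50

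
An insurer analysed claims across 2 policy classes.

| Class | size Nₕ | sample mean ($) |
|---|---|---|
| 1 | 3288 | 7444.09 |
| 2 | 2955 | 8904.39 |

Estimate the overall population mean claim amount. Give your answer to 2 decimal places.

8135.29

N = 3288 + 2955 = 6243.
Overall mean = Σ (Nₕ/N)·x̄ₕ — weight by population share, not a simple average.
Σ Nₕx̄ₕ = 3288·7444.09 + 2955·8904.39 = 24476167.92 + 26312472.45 = 50788640.37.
Divide by N: 50788640.37 / 6243 = 8135.2940... → 8135.29.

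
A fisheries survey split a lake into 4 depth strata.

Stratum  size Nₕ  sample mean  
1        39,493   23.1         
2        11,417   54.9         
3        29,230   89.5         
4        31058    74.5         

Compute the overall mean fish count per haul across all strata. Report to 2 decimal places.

N = 39493 + 11417 + 29230 + 31058 = 111198.
Weight each subgroup mean by Nₕ/N and sum.
Σ Nₕx̄ₕ = 39493·23.1 + 11417·54.9 + 29230·89.5 + 31058·74.5 = 912288.3 + 626793.3 + 2616085 + 2313821 = 6468987.6.
Divide by N: 6468987.6 / 111198 = 58.1754... → 58.18.

58.18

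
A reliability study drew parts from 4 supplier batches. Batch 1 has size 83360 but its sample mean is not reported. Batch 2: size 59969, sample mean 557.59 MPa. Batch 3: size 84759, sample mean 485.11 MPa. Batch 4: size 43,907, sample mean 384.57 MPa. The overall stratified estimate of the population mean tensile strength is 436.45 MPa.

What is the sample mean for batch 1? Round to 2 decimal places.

327.15

Σ Nₕx̄ₕ = N·μ, so 83360·x̄_1 = 271995·436.45 − (59969·557.59 + 84759·485.11 + 43907·384.57).
= 118712217.75 − 91440868.19 = 27271349.56.
x̄_1 = 27271349.56 / 83360 = 327.1515... → 327.15.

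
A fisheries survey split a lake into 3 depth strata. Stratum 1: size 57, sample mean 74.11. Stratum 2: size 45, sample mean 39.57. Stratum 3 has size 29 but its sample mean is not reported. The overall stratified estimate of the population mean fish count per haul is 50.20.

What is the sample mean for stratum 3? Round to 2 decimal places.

19.70

N = 57 + 45 + 29 = 131.
Overall total = μ·N = 50.20·131 = 6576.2.
Subtract the known strata: 57·74.11 + 45·39.57 = 6004.92.
Remaining total for stratum 3: 6576.2 − 6004.92 = 571.28.
Divide by its size: 571.28 / 29 = 19.6993... → 19.70.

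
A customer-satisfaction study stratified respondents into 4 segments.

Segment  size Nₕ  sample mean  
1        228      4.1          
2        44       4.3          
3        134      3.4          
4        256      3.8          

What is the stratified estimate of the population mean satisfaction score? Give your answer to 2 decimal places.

N = 662; weights Wₕ = Nₕ/N = (0.3444, 0.0665, 0.2024, 0.3867).
x̄_st = Σ Wₕ·x̄ₕ = 0.3444·4.1 + 0.0665·4.3 + 0.2024·3.4 + 0.3867·3.8 ≈ 3.8556...
→ 3.86.

3.86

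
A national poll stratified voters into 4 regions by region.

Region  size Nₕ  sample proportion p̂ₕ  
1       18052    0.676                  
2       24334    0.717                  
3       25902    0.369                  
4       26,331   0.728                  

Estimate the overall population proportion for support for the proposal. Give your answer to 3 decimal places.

N = 18052 + 24334 + 25902 + 26331 = 94619.
Overall proportion = Σ (Nₕ/N)·p̂ₕ.
Σ Nₕp̂ₕ = 12203.152 + 17447.478 + 9557.838 + 19168.968 = 58377.436.
58377.436 / 94619 = 0.61697... → 0.617.

0.617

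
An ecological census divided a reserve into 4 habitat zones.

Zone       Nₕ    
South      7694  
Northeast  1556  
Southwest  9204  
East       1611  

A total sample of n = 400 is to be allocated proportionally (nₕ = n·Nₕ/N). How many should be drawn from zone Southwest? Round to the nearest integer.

N = 7694 + 1556 + 9204 + 1611 = 20065.
n_Southwest = 400·9204/20065 = 183.484... → 183.

183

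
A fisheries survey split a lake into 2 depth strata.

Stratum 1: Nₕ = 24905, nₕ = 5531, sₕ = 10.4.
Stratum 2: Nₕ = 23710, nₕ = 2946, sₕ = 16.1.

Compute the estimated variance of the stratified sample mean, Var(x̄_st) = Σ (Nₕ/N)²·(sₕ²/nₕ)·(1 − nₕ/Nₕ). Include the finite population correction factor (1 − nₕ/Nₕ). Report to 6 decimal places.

0.022321

N = 48615. Term for each stratum: Wₕ²sₕ²/nₕ·(1−nₕ/Nₕ).
Var(x̄_st) = 0.003992347 + 0.018328250 = 0.022320597 → 0.022321.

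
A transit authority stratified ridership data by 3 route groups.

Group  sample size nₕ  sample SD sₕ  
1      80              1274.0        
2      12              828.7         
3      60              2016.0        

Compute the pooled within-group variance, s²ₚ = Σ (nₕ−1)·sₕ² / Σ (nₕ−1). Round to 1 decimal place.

2520592.5

Degrees of freedom: 79 + 11 + 59 = 149.
Σ(nₕ−1)sₕ² = 79·1623076 + 11·686743.69 + 59·4064256 = 375568288.59.
s²ₚ = 375568288.59 / 149 = 2520592.541... → 2520592.5.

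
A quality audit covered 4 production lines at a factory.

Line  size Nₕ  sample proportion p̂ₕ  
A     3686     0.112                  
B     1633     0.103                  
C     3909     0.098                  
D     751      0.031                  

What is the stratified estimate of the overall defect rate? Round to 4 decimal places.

0.0989

N = 3686 + 1633 + 3909 + 751 = 9979.
Overall proportion = Σ (Nₕ/N)·p̂ₕ.
Σ Nₕp̂ₕ = 412.832 + 168.199 + 383.082 + 23.281 = 987.394.
987.394 / 9979 = 0.098947... → 0.0989.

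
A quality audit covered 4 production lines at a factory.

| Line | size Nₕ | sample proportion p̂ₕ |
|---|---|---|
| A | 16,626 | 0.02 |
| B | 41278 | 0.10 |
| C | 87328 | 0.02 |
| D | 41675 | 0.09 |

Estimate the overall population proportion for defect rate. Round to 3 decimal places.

0.053

Wₕ = Nₕ/N with N = 186907: 0.0890, 0.2208, 0.4672, 0.2230.
p̂_st = 0.0890·0.02 + 0.2208·0.10 + 0.4672·0.02 + 0.2230·0.09 ≈ 0.05328... → 0.053.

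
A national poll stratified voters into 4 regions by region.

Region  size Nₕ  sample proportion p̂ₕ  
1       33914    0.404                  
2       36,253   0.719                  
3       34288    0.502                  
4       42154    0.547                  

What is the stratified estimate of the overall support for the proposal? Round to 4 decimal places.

Wₕ = Nₕ/N with N = 146609: 0.2313, 0.2473, 0.2339, 0.2875.
p̂_st = 0.2313·0.404 + 0.2473·0.719 + 0.2339·0.502 + 0.2875·0.547 ≈ 0.545928... → 0.5459.

0.5459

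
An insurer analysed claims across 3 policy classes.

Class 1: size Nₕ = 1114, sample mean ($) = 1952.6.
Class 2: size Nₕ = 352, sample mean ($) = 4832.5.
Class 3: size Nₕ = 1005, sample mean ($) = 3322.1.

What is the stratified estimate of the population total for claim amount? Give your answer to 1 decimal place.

Population total = Σ Nₕ·x̄ₕ (each stratum's size times its mean).
1114·1952.6 + 352·4832.5 + 1005·3322.1 = 2175196.4 + 1701040 + 3338710.5 = 7214946.9.

7214946.9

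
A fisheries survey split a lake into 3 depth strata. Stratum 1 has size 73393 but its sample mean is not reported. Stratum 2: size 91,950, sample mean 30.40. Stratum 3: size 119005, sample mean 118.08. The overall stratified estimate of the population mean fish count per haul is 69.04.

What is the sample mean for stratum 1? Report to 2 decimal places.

Σ Nₕx̄ₕ = N·μ, so 73393·x̄_1 = 284348·69.04 − (91950·30.40 + 119005·118.08).
= 19631385.92 − 16847390.4 = 2783995.52.
x̄_1 = 2783995.52 / 73393 = 37.9327... → 37.93.

37.93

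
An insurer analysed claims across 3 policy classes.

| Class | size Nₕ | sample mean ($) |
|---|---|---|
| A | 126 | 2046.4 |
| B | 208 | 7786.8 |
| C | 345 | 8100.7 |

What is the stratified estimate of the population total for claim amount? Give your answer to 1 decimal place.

A: 126·2046.4 = 257846.4
B: 208·7786.8 = 1619654.4
C: 345·8100.7 = 2794741.5
τ̂ = Σ Nₕx̄ₕ = 4672242.3.

4672242.3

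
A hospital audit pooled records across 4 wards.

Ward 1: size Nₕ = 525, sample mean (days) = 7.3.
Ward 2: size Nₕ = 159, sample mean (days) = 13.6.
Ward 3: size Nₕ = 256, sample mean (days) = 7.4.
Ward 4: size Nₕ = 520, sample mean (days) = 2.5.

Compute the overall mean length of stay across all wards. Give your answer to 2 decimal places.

x̄_st = (Σ Nₕx̄ₕ) / (Σ Nₕ) = (525·7.3 + 159·13.6 + 256·7.4 + 520·2.5) / 1460
= 9189.3 / 1460 = 6.2940... → 6.29.

6.29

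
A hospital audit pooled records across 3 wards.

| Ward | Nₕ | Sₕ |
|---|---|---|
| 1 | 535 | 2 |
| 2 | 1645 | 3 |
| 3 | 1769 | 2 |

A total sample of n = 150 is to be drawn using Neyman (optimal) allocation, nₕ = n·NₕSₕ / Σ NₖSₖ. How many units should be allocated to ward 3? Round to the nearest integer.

Σ NₕSₕ = 535·2 + 1645·3 + 1769·2 = 9543.
Share for 3: 3538/9543 = 0.37074.
n_3 = 150 × 0.37074 = 55.611... → 56.

56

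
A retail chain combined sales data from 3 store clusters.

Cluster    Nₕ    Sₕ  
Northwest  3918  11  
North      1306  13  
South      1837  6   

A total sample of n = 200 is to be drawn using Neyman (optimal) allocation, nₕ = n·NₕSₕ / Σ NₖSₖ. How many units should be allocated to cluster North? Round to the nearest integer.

48

Northwest: NₕSₕ = 3918·11 = 43098
North: NₕSₕ = 1306·13 = 16978
South: NₕSₕ = 1837·6 = 11022
Σ NₕSₕ = 71098.
n_North = 200·16978/71098 = 47.759... → 48.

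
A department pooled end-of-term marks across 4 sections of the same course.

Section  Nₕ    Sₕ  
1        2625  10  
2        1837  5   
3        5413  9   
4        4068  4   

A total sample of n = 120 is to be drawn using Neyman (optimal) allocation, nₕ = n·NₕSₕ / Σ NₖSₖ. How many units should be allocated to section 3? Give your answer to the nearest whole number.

1: NₕSₕ = 2625·10 = 26250
2: NₕSₕ = 1837·5 = 9185
3: NₕSₕ = 5413·9 = 48717
4: NₕSₕ = 4068·4 = 16272
Σ NₕSₕ = 100424.
n_3 = 120·48717/100424 = 58.214... → 58.

58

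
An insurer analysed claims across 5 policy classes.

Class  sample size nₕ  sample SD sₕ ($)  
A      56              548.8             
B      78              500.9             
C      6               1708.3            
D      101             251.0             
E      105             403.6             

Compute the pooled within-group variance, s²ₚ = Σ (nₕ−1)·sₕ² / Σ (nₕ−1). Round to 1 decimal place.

A: (56−1)·548.8² = 55·301181.44 = 16564979.2
B: (78−1)·500.9² = 77·250900.81 = 19319362.37
C: (6−1)·1708.3² = 5·2918288.89 = 14591444.45
D: (101−1)·251.0² = 100·63001 = 6300100
E: (105−1)·403.6² = 104·162892.96 = 16940867.84
Numerator = 73716753.86; denominator = Σ(nₕ−1) = 341.
s²ₚ = 73716753.86/341 = 216178.164... → 216178.2.

216178.2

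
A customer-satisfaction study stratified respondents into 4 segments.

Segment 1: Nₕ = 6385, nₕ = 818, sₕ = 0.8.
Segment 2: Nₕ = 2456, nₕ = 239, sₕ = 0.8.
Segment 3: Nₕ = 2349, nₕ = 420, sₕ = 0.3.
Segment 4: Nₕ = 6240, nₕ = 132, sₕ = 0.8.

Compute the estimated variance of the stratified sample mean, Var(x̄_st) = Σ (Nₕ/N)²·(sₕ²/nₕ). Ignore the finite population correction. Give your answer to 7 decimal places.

N = 17430; Wₕ = Nₕ/N.
segment 1: (6385/17430)²·0.8²/818 = 0.0001049914
segment 2: (2456/17430)²·0.8²/239 = 0.0000531672
segment 3: (2349/17430)²·0.3²/420 = 0.0000038919
segment 4: (6240/17430)²·0.8²/132 = 0.0006214132
Sum = 0.0007834637 → 0.0007835.

0.0007835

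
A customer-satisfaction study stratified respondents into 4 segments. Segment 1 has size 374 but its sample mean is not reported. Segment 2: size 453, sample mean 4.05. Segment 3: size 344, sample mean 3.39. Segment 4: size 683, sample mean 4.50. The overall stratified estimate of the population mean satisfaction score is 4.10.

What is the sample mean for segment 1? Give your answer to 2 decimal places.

Σ Nₕx̄ₕ = N·μ, so 374·x̄_1 = 1854·4.10 − (453·4.05 + 344·3.39 + 683·4.50).
= 7601.4 − 6074.31 = 1527.09.
x̄_1 = 1527.09 / 374 = 4.0831... → 4.08.

4.08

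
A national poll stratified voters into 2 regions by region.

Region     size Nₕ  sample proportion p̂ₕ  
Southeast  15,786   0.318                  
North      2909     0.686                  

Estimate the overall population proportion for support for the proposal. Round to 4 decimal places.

Wₕ = Nₕ/N with N = 18695: 0.8444, 0.1556.
p̂_st = 0.8444·0.318 + 0.1556·0.686 ≈ 0.375262... → 0.3753.

0.3753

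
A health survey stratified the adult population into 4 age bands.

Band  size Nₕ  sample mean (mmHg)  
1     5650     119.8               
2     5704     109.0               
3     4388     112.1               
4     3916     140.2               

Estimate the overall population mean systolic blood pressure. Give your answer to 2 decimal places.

119.01

x̄_st = (Σ Nₕx̄ₕ) / (Σ Nₕ) = (5650·119.8 + 5704·109.0 + 4388·112.1 + 3916·140.2) / 19658
= 2339524 / 19658 = 119.0113... → 119.01.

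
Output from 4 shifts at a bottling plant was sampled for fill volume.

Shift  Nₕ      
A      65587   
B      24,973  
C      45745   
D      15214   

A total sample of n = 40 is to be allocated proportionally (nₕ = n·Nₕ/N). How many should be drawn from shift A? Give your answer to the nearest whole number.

17

Share of shift A = 65587/151519 = 0.43286.
Allocate 40 × 0.43286 = 17.315... → 17.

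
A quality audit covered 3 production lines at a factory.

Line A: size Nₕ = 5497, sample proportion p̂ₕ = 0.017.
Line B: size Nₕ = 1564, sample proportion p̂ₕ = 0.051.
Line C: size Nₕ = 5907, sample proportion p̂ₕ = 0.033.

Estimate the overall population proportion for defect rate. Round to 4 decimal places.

0.0284

N = 5497 + 1564 + 5907 = 12968.
Overall proportion = Σ (Nₕ/N)·p̂ₕ.
Σ Nₕp̂ₕ = 93.449 + 79.764 + 194.931 = 368.144.
368.144 / 12968 = 0.028389... → 0.0284.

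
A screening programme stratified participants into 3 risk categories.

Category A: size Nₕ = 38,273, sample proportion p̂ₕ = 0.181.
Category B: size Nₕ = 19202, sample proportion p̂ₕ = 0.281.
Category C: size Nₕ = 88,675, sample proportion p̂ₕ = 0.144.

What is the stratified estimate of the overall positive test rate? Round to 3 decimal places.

Wₕ = Nₕ/N with N = 146150: 0.2619, 0.1314, 0.6067.
p̂_st = 0.2619·0.181 + 0.1314·0.281 + 0.6067·0.144 ≈ 0.17169... → 0.172.

0.172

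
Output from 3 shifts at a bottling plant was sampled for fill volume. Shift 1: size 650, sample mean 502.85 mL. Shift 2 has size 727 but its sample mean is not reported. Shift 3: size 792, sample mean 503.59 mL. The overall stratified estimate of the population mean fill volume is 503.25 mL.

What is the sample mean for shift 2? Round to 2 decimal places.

N = 650 + 727 + 792 = 2169.
Overall total = μ·N = 503.25·2169 = 1091549.25.
Subtract the known strata: 650·502.85 + 792·503.59 = 725695.78.
Remaining total for shift 2: 1091549.25 − 725695.78 = 365853.47.
Divide by its size: 365853.47 / 727 = 503.2372... → 503.24.

503.24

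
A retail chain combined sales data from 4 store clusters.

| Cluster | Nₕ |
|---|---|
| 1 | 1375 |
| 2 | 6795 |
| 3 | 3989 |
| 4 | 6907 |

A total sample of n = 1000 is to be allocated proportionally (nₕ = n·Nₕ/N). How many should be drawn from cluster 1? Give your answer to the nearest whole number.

72

Share of cluster 1 = 1375/19066 = 0.07212.
Allocate 1000 × 0.07212 = 72.118... → 72.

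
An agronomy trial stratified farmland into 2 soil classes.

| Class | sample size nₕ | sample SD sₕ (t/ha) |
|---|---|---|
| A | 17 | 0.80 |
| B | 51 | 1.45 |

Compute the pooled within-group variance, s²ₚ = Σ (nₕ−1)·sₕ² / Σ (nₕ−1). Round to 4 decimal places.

Degrees of freedom: 16 + 50 = 66.
Σ(nₕ−1)sₕ² = 16·0.64 + 50·2.1025 = 115.365.
s²ₚ = 115.365 / 66 = 1.747955... → 1.7480.

1.7480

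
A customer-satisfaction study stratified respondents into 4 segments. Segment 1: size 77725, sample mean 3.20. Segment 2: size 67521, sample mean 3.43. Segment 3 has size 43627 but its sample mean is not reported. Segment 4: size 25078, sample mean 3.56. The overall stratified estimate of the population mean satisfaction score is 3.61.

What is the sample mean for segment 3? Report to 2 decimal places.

N = 77725 + 67521 + 43627 + 25078 = 213951.
Overall total = μ·N = 3.61·213951 = 772363.11.
Subtract the known strata: 77725·3.20 + 67521·3.43 + 25078·3.56 = 569594.71.
Remaining total for segment 3: 772363.11 − 569594.71 = 202768.4.
Divide by its size: 202768.4 / 43627 = 4.6478... → 4.65.

4.65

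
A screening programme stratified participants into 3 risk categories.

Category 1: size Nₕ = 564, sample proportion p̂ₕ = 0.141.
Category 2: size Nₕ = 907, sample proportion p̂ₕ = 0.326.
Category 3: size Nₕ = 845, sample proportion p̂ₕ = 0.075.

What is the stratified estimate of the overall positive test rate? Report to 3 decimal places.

0.189

Wₕ = Nₕ/N with N = 2316: 0.2435, 0.3916, 0.3649.
p̂_st = 0.2435·0.141 + 0.3916·0.326 + 0.3649·0.075 ≈ 0.18937... → 0.189.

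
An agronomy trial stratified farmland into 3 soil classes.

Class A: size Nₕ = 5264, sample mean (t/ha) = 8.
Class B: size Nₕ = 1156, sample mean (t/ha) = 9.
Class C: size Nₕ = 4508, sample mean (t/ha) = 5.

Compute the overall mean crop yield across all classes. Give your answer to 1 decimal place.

6.9

N = 5264 + 1156 + 4508 = 10928.
The stratified mean weights each stratum mean by its population share Nₕ/N.
Σ Nₕx̄ₕ = 5264·8 + 1156·9 + 4508·5 = 42112 + 10404 + 22540 = 75056.
Divide by N: 75056 / 10928 = 6.868... → 6.9.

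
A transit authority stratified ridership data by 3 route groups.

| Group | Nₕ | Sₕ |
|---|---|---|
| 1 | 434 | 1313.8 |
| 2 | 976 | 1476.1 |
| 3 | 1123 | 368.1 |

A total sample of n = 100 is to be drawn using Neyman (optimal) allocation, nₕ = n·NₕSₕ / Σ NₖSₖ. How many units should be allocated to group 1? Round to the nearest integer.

Σ NₕSₕ = 434·1313.8 + 976·1476.1 + 1123·368.1 = 2424239.1.
Share for 1: 570189.2/2424239.1 = 0.23520.
n_1 = 100 × 0.23520 = 23.520... → 24.

24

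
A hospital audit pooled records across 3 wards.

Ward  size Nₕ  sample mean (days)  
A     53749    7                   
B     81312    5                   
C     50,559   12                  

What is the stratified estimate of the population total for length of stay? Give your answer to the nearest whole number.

Population total = Σ Nₕ·x̄ₕ (each stratum's size times its mean).
53749·7 + 81312·5 + 50559·12 = 376243 + 406560 + 606708 = 1389511.

1389511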